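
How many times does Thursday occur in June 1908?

June 1908 has 30 days and begins on Monday.
The first Thursday is June 4.
Thursdays fall on 4, 11, 18, 25 — that's 4.

4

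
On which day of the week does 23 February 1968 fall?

January 1, 1968 is a Monday.
February 23 is day 54 of the year, i.e. 53 days after Jan 1.
53 mod 7 = 4, so advance 4 weekdays from Monday: Friday.

Friday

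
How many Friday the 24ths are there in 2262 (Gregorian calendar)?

Check the 24th of each month of 2262: Jan 24: Fri, Feb 24: Mon, Mar 24: Mon, Apr 24: Thu, May 24: Sat, Jun 24: Tue, Jul 24: Thu, Aug 24: Sun, Sep 24: Wed, Oct 24: Fri, Nov 24: Mon, Dec 24: Wed.
Friday occurs in January, October — 2 months.

2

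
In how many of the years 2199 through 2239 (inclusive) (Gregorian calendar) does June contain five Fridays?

11

June has 30 days; it has five Fridays when Friday falls among the first (month-length − 28) days — i.e. when June 1 is one of Friday/Thursday.
June 1 by year: 2199:Sat 2200:Sun 2201:Mon 2202:Tue 2203:Wed 2204:Fri✓ 2205:Sat 2206:Sun 2207:Mon 2208:Wed 2209:Thu✓ 2210:Fri✓ 2211:Sat 2212:Mon 2213:Tue …(11 more)… 2225:Wed 2226:Thu✓ 2227:Fri✓ 2228:Sun 2229:Mon 2230:Tue 2231:Wed 2232:Fri✓ 2233:Sat 2234:Sun 2235:Mon 2236:Wed 2237:Thu✓ 2238:Fri✓ 2239:Sat
Years with five Fridays: 2204, 2209, 2210, 2215, 2220, 2221, 2226, 2227, 2232, 2237, 2238 → 11.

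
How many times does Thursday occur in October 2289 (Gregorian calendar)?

October 2289 has 31 days and begins on Tuesday.
The first Thursday is October 3.
Thursdays fall on 3, 10, 17, 24, 31 — that's 5.

5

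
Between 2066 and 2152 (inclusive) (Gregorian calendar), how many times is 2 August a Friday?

Track 2 August's weekday year by year (advancing +1, or +2 across a Feb 29):
  2066: Mon  2067: Tue (+1)  2068: Thu (+2)  2069: Fri (+1) ✓  2070: Sat (+1)
  2071: Sun (+1)  2072: Tue (+2)  2073: Wed (+1)  2074: Thu (+1)  2075: Fri (+1) ✓
  2076: Sun (+2)  2077: Mon (+1)  2078: Tue (+1)  2079: Wed (+1)  … (59 more years) …
  2139: Sun (+1)  2140: Tue (+2)  2141: Wed (+1)  2142: Thu (+1)  2143: Fri (+1) ✓
  2144: Sun (+2)  2145: Mon (+1)  2146: Tue (+1)  2147: Wed (+1)  2148: Fri (+2) ✓
  2149: Sat (+1)  2150: Sun (+1)  2151: Mon (+1)  2152: Wed (+2)
Friday years: 2069, 2075, 2080, 2086, 2097, 2109, 2115, 2120, 2126, 2137, 2143, 2148 — 12 in total.

12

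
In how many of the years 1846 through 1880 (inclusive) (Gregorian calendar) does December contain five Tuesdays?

15

December has 31 days; it has five Tuesdays when Tuesday falls among the first (month-length − 28) days — i.e. when December 1 is one of Tuesday/Monday/Sunday.
December 1 by year: 1846:Tue✓ 1847:Wed 1848:Fri 1849:Sat 1850:Sun✓ 1851:Mon✓ 1852:Wed 1853:Thu 1854:Fri 1855:Sat 1856:Mon✓ 1857:Tue✓ 1858:Wed 1859:Thu 1860:Sat …(5 more)… 1866:Sat 1867:Sun✓ 1868:Tue✓ 1869:Wed 1870:Thu 1871:Fri 1872:Sun✓ 1873:Mon✓ 1874:Tue✓ 1875:Wed 1876:Fri 1877:Sat 1878:Sun✓ 1879:Mon✓ 1880:Wed
Years with five Tuesdays: 1846, 1850, 1851, 1856, 1857, 1861, 1862, 1863, 1867, 1868, 1872, 1873, 1874, 1878, 1879 → 15.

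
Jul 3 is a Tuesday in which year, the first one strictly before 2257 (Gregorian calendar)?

From one year to the next, a fixed date's weekday advances by 1, or by 2 when a Feb 29 lies between the two dates.
2257: July 3 is Friday.
2256: Thursday (−1)
2255: Tuesday (−2)
Jul 3 falls on a Tuesday in 2255.

2255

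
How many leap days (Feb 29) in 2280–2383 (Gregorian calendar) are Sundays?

4

Leap years in 2280–2383: 25 of them.
Feb 29 weekday advances by 5 (mod 7) from one leap year to the next four years later (or differs when a century non-leap intervenes).
Leap-day weekdays: 2280:Sun✓ 2284:Fri 2288:Wed 2292:Mon 2296:Sat 2304:Mon 2308:Sat 2312:Thu 2316:Tue 2320:Sun✓ 2324:Fri 2328:Wed 2332:Mon 2336:Sat 2340:Thu 2344:Tue 2348:Sun✓ 2352:Fri 2356:Wed 2360:Mon 2364:Sat 2368:Thu 2372:Tue 2376:Sun✓ 2380:Fri
Sunday: 2280, 2320, 2348, 2376 → 4.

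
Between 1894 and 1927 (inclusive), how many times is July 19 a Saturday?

Track July 19's weekday year by year (advancing +1, or +2 across a Feb 29):
  1894: Thu  1895: Fri (+1)  1896: Sun (+2)  1897: Mon (+1)  1898: Tue (+1)
  1899: Wed (+1)  1900: Thu (+1)  1901: Fri (+1)  1902: Sat (+1) ✓  1903: Sun (+1)
  1904: Tue (+2)  1905: Wed (+1)  1906: Thu (+1)  1907: Fri (+1)  … (6 more years) …
  1914: Sun (+1)  1915: Mon (+1)  1916: Wed (+2)  1917: Thu (+1)  1918: Fri (+1)
  1919: Sat (+1) ✓  1920: Mon (+2)  1921: Tue (+1)  1922: Wed (+1)  1923: Thu (+1)
  1924: Sat (+2) ✓  1925: Sun (+1)  1926: Mon (+1)  1927: Tue (+1)
Saturday years: 1902, 1913, 1919, 1924 — 4 in total.

4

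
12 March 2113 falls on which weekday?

January 1, 2113 is a Sunday.
March 12 is day 71 of the year, i.e. 70 days after Jan 1.
70 mod 7 = 0, so advance 0 weekdays from Sunday: Sunday.

Sunday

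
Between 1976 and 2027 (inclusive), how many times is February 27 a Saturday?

8

Track February 27's weekday year by year (advancing +1, or +2 across a Feb 29):
  1976: Fri  1977: Sun (+2)  1978: Mon (+1)  1979: Tue (+1)  1980: Wed (+1)
  1981: Fri (+2)  1982: Sat (+1) ✓  1983: Sun (+1)  1984: Mon (+1)  1985: Wed (+2)
  1986: Thu (+1)  1987: Fri (+1)  1988: Sat (+1) ✓  1989: Mon (+2)  … (24 more years) …
  2014: Thu (+1)  2015: Fri (+1)  2016: Sat (+1) ✓  2017: Mon (+2)  2018: Tue (+1)
  2019: Wed (+1)  2020: Thu (+1)  2021: Sat (+2) ✓  2022: Sun (+1)  2023: Mon (+1)
  2024: Tue (+1)  2025: Thu (+2)  2026: Fri (+1)  2027: Sat (+1) ✓
Saturday years: 1982, 1988, 1993, 1999, 2010, 2016, 2021, 2027 — 8 in total.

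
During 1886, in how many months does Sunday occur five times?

A month of length L has five Sundays iff its first Sunday is on day ≤ L−28 (so day 1–3 in a 31-day month, 1–2 in a 30-day month, day 1 in a leap February).
Checking each month of 1886: Jan starts Fri (31d) ✓; Feb starts Mon (28d); Mar starts Mon (31d); Apr starts Thu (30d); May starts Sat (31d) ✓; Jun starts Tue (30d); Jul starts Thu (31d); Aug starts Sun (31d) ✓; Sep starts Wed (30d); Oct starts Fri (31d) ✓; Nov starts Mon (30d); Dec starts Wed (31d).
Five-Sunday months: January, May, August, October → 4.

4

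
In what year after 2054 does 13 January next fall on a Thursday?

2056

From one year to the next, a fixed date's weekday advances by 1, or by 2 when a Feb 29 lies between the two dates.
2054: January 13 is Tuesday.
2055: Wednesday (+1)
2056: Thursday (+1)
13 January falls on a Thursday in 2056.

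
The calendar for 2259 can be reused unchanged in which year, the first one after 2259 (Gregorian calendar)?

Two years share a calendar iff Jan 1 falls on the same weekday and both are leap or both are common. 2259: Jan 1 is Saturday, common year.
2260: Jan 1 Sunday, leap
2261: Jan 1 Tuesday, common
2262: Jan 1 Wednesday, common
2263: Jan 1 Thursday, common
2264: Jan 1 Friday, leap
2265: Jan 1 Sunday, common
2266: Jan 1 Monday, common
2267: Jan 1 Tuesday, common
2268: Jan 1 Wednesday, leap
2269: Jan 1 Friday, common
2270: Jan 1 Saturday, common
2270 matches on both conditions.

2270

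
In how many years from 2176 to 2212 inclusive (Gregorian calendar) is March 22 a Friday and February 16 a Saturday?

Check each year's weekday for March 22 and February 16:
  2176: Fri/Fri  2177: Sat/Sun  2178: Sun/Mon  2179: Mon/Tue  2180: Wed/Wed  2181: Thu/Fri  2182: Fri/Sat ✓  2183: Sat/Sun  2184: Mon/Mon  2185: Tue/Wed  2186: Wed/Thu  2187: Thu/Fri  2188: Sat/Sat  2189: Sun/Mon  …(9 more)…  2199: Fri/Sat ✓  2200: Sat/Sun  2201: Sun/Mon  2202: Mon/Tue  2203: Tue/Wed  2204: Thu/Thu  2205: Fri/Sat ✓  2206: Sat/Sun  2207: Sun/Mon  2208: Tue/Tue  2209: Wed/Thu  2210: Thu/Fri  2211: Fri/Sat ✓  2212: Sun/Sun
Both conditions hold in: 2182, 2193, 2199, 2205, 2211 — 5.

5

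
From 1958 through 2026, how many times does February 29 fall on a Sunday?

2

Leap years in 1958–2026: 17 of them.
Feb 29 weekday advances by 5 (mod 7) from one leap year to the next four years later (or differs when a century non-leap intervenes).
Leap-day weekdays: 1960:Mon 1964:Sat 1968:Thu 1972:Tue 1976:Sun✓ 1980:Fri 1984:Wed 1988:Mon 1992:Sat 1996:Thu 2000:Tue 2004:Sun✓ 2008:Fri 2012:Wed 2016:Mon 2020:Sat 2024:Thu
Sunday: 1976, 2004 → 2.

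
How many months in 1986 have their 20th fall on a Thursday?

3

Check the 20th of each month of 1986: Jan 20: Mon, Feb 20: Thu, Mar 20: Thu, Apr 20: Sun, May 20: Tue, Jun 20: Fri, Jul 20: Sun, Aug 20: Wed, Sep 20: Sat, Oct 20: Mon, Nov 20: Thu, Dec 20: Sat.
Thursday occurs in February, March, November — 3 months.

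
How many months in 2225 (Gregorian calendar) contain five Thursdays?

A month of length L has five Thursdays iff its first Thursday is on day ≤ L−28 (so day 1–3 in a 31-day month, 1–2 in a 30-day month, day 1 in a leap February).
Checking each month of 2225: Jan starts Sat (31d); Feb starts Tue (28d); Mar starts Tue (31d) ✓; Apr starts Fri (30d); May starts Sun (31d); Jun starts Wed (30d) ✓; Jul starts Fri (31d); Aug starts Mon (31d); Sep starts Thu (30d) ✓; Oct starts Sat (31d); Nov starts Tue (30d); Dec starts Thu (31d) ✓.
Five-Thursday months: March, June, September, December → 4.

4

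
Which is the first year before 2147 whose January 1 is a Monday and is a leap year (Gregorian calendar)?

2120

Jan 1 advances by 2 weekdays after a leap year and by 1 after a common year.
2147: Jan 1 is Sunday.
2146: Saturday
2145: Friday
2144: Wednesday (leap)
2143: Tuesday
2142: Monday
2141: Sunday
2140: Friday (leap)
2139: Thursday
2138: Wednesday
2137: Tuesday
2136: Sunday (leap)
2135: Saturday
2134: Friday
2133: Thursday
2132: Tuesday (leap)
2131: Monday
2130: Sunday
2129: Saturday
2128: Thursday (leap)
2127: Wednesday
2126: Tuesday
2125: Monday
2124: Saturday (leap)
2123: Friday
2122: Thursday
2121: Wednesday
2120: Monday (leap)
2120 begins on a Monday and is a leap year.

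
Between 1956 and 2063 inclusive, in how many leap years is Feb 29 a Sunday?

4

Leap years in 1956–2063: 27 of them.
Feb 29 weekday advances by 5 (mod 7) from one leap year to the next four years later (or differs when a century non-leap intervenes).
Leap-day weekdays: 1956:Wed 1960:Mon 1964:Sat 1968:Thu 1972:Tue 1976:Sun✓ 1980:Fri 1984:Wed 1988:Mon 1992:Sat 1996:Thu 2000:Tue 2004:Sun✓ 2008:Fri 2012:Wed 2016:Mon 2020:Sat 2024:Thu 2028:Tue 2032:Sun✓ 2036:Fri 2040:Wed 2044:Mon 2048:Sat 2052:Thu 2056:Tue 2060:Sun✓
Sunday: 1976, 2004, 2032, 2060 → 4.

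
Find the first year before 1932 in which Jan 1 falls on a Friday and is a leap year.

1904

Jan 1 advances by 2 weekdays after a leap year and by 1 after a common year.
1932: Jan 1 is Friday (leap).
1931: Thursday
1930: Wednesday
1929: Tuesday
1928: Sunday (leap)
1927: Saturday
1926: Friday
1925: Thursday
1924: Tuesday (leap)
1923: Monday
1922: Sunday
1921: Saturday
1920: Thursday (leap)
1919: Wednesday
1918: Tuesday
1917: Monday
1916: Saturday (leap)
1915: Friday
1914: Thursday
1913: Wednesday
1912: Monday (leap)
1911: Sunday
1910: Saturday
1909: Friday
1908: Wednesday (leap)
1907: Tuesday
1906: Monday
1905: Sunday
1904: Friday (leap)
1904 begins on a Friday and is a leap year.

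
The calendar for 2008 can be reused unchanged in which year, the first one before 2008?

Two years share a calendar iff Jan 1 falls on the same weekday and both are leap or both are common. 2008: Jan 1 is Tuesday, leap year.
2007: Jan 1 Monday, common
2006: Jan 1 Sunday, common
2005: Jan 1 Saturday, common
2004: Jan 1 Thursday, leap
2003: Jan 1 Wednesday, common
2002: Jan 1 Tuesday, common
2001: Jan 1 Monday, common
2000: Jan 1 Saturday, leap
1999: Jan 1 Friday, common
1998: Jan 1 Thursday, common
1997: Jan 1 Wednesday, common
1996: Jan 1 Monday, leap
1995: Jan 1 Sunday, common
1994: Jan 1 Saturday, common
1993: Jan 1 Friday, common
1992: Jan 1 Wednesday, leap
1991: Jan 1 Tuesday, common
1990: Jan 1 Monday, common
1989: Jan 1 Sunday, common
1988: Jan 1 Friday, leap
1987: Jan 1 Thursday, common
1986: Jan 1 Wednesday, common
1985: Jan 1 Tuesday, common
1984: Jan 1 Sunday, leap
1983: Jan 1 Saturday, common
1982: Jan 1 Friday, common
1981: Jan 1 Thursday, common
1980: Jan 1 Tuesday, leap
1980 matches on both conditions.

1980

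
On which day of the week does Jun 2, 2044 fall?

Thursday

January 1, 2044 is a Friday.
June 2 is day 154 of the year, i.e. 153 days after Jan 1.
153 mod 7 = 6, so advance 6 weekdays from Friday: Thursday.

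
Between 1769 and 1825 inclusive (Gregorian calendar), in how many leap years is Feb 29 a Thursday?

Leap years in 1769–1825: 13 of them.
Feb 29 weekday advances by 5 (mod 7) from one leap year to the next four years later (or differs when a century non-leap intervenes).
Leap-day weekdays: 1772:Sat 1776:Thu✓ 1780:Tue 1784:Sun 1788:Fri 1792:Wed 1796:Mon 1804:Wed 1808:Mon 1812:Sat 1816:Thu✓ 1820:Tue 1824:Sun
Thursday: 1776, 1816 → 2.

2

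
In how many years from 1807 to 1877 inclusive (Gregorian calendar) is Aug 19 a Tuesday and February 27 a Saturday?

0

Check each year's weekday for Aug 19 and February 27:
  1807: Wed/Fri  1808: Fri/Sat  1809: Sat/Mon  1810: Sun/Tue  1811: Mon/Wed  1812: Wed/Thu  1813: Thu/Sat  1814: Fri/Sun  1815: Sat/Mon  1816: Mon/Tue  1817: Tue/Thu  1818: Wed/Fri  1819: Thu/Sat  1820: Sat/Sun  …(43 more)…  1864: Fri/Sat  1865: Sat/Mon  1866: Sun/Tue  1867: Mon/Wed  1868: Wed/Thu  1869: Thu/Sat  1870: Fri/Sun  1871: Sat/Mon  1872: Mon/Tue  1873: Tue/Thu  1874: Wed/Fri  1875: Thu/Sat  1876: Sat/Sun  1877: Sun/Tue
Both conditions hold in: no year — 0.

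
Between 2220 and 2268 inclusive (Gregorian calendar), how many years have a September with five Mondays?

14

September has 30 days; it has five Mondays when Monday falls among the first (month-length − 28) days — i.e. when September 1 is one of Monday/Sunday.
September 1 by year: 2220:Fri 2221:Sat 2222:Sun✓ 2223:Mon✓ 2224:Wed 2225:Thu 2226:Fri 2227:Sat 2228:Mon✓ 2229:Tue 2230:Wed 2231:Thu 2232:Sat 2233:Sun✓ 2234:Mon✓ …(19 more)… 2254:Fri 2255:Sat 2256:Mon✓ 2257:Tue 2258:Wed 2259:Thu 2260:Sat 2261:Sun✓ 2262:Mon✓ 2263:Tue 2264:Thu 2265:Fri 2266:Sat 2267:Sun✓ 2268:Tue
Years with five Mondays: 2222, 2223, 2228, 2233, 2234, 2239, 2244, 2245, 2250, 2251, 2256, 2261, 2262, 2267 → 14.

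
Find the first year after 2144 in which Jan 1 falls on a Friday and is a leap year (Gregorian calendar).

2168

Jan 1 advances by 2 weekdays after a leap year and by 1 after a common year.
2144: Jan 1 is Wednesday (leap).
2145: Friday
2146: Saturday
2147: Sunday
2148: Monday (leap)
2149: Wednesday
2150: Thursday
2151: Friday
2152: Saturday (leap)
2153: Monday
2154: Tuesday
2155: Wednesday
2156: Thursday (leap)
2157: Saturday
2158: Sunday
2159: Monday
2160: Tuesday (leap)
2161: Thursday
2162: Friday
2163: Saturday
2164: Sunday (leap)
2165: Tuesday
2166: Wednesday
2167: Thursday
2168: Friday (leap)
2168 begins on a Friday and is a leap year.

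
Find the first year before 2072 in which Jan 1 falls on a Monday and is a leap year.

Jan 1 advances by 2 weekdays after a leap year and by 1 after a common year.
2072: Jan 1 is Friday (leap).
2071: Thursday
2070: Wednesday
2069: Tuesday
2068: Sunday (leap)
2067: Saturday
2066: Friday
2065: Thursday
2064: Tuesday (leap)
2063: Monday
2062: Sunday
2061: Saturday
2060: Thursday (leap)
2059: Wednesday
2058: Tuesday
2057: Monday
2056: Saturday (leap)
2055: Friday
2054: Thursday
2053: Wednesday
2052: Monday (leap)
2052 begins on a Monday and is a leap year.

2052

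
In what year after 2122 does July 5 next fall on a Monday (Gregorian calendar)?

From one year to the next, a fixed date's weekday advances by 1, or by 2 when a Feb 29 lies between the two dates.
2122: July 5 is Sunday.
2123: Monday (+1)
July 5 falls on a Monday in 2123.

2123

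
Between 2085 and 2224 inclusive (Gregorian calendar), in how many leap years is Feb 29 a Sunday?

Leap years in 2085–2224: 33 of them.
Feb 29 weekday advances by 5 (mod 7) from one leap year to the next four years later (or differs when a century non-leap intervenes).
Leap-day weekdays: 2088:Sun✓ 2092:Fri 2096:Wed 2104:Fri 2108:Wed 2112:Mon 2116:Sat 2120:Thu 2124:Tue 2128:Sun✓ 2132:Fri 2136:Wed 2140:Mon …(7 more)… 2172:Sat 2176:Thu 2180:Tue 2184:Sun✓ 2188:Fri 2192:Wed 2196:Mon 2204:Wed 2208:Mon 2212:Sat 2216:Thu 2220:Tue 2224:Sun✓
Sunday: 2088, 2128, 2156, 2184, 2224 → 5.

5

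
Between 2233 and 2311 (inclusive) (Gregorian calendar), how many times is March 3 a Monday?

Track March 3's weekday year by year (advancing +1, or +2 across a Feb 29):
  2233: Sun  2234: Mon (+1) ✓  2235: Tue (+1)  2236: Thu (+2)  2237: Fri (+1)
  2238: Sat (+1)  2239: Sun (+1)  2240: Tue (+2)  2241: Wed (+1)  2242: Thu (+1)
  2243: Fri (+1)  2244: Sun (+2)  2245: Mon (+1) ✓  2246: Tue (+1)  … (51 more years) …
  2298: Thu (+1)  2299: Fri (+1)  2300: Sat (+1)  2301: Sun (+1)  2302: Mon (+1) ✓
  2303: Tue (+1)  2304: Thu (+2)  2305: Fri (+1)  2306: Sat (+1)  2307: Sun (+1)
  2308: Tue (+2)  2309: Wed (+1)  2310: Thu (+1)  2311: Fri (+1)
Monday years: 2234, 2245, 2251, 2256, 2262, 2273, 2279, 2284, 2290, 2302 — 10 in total.

10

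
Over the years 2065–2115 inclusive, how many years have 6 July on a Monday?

Track 6 July's weekday year by year (advancing +1, or +2 across a Feb 29):
  2065: Mon ✓  2066: Tue (+1)  2067: Wed (+1)  2068: Fri (+2)  2069: Sat (+1)
  2070: Sun (+1)  2071: Mon (+1) ✓  2072: Wed (+2)  2073: Thu (+1)  2074: Fri (+1)
  2075: Sat (+1)  2076: Mon (+2) ✓  2077: Tue (+1)  2078: Wed (+1)  … (23 more years) …
  2102: Thu (+1)  2103: Fri (+1)  2104: Sun (+2)  2105: Mon (+1) ✓  2106: Tue (+1)
  2107: Wed (+1)  2108: Fri (+2)  2109: Sat (+1)  2110: Sun (+1)  2111: Mon (+1) ✓
  2112: Wed (+2)  2113: Thu (+1)  2114: Fri (+1)  2115: Sat (+1)
Monday years: 2065, 2071, 2076, 2082, 2093, 2099, 2105, 2111 — 8 in total.

8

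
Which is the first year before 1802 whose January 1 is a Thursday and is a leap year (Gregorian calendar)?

1784

Jan 1 advances by 2 weekdays after a leap year and by 1 after a common year.
1802: Jan 1 is Friday.
1801: Thursday
1800: Wednesday
1799: Tuesday
1798: Monday
1797: Sunday
1796: Friday (leap)
1795: Thursday
1794: Wednesday
1793: Tuesday
1792: Sunday (leap)
1791: Saturday
1790: Friday
1789: Thursday
1788: Tuesday (leap)
1787: Monday
1786: Sunday
1785: Saturday
1784: Thursday (leap)
1784 begins on a Thursday and is a leap year.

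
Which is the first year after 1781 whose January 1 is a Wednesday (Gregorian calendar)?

Jan 1 advances by 2 weekdays after a leap year and by 1 after a common year.
1781: Jan 1 is Monday.
1782: Tuesday
1783: Wednesday
1783 begins on a Wednesday

1783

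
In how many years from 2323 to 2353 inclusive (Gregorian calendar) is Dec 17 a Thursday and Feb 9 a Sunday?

Check each year's weekday for Dec 17 and Feb 9:
  2323: Mon/Fri  2324: Wed/Sat  2325: Thu/Mon  2326: Fri/Tue  2327: Sat/Wed  2328: Mon/Thu  2329: Tue/Sat  2330: Wed/Sun  2331: Thu/Mon  2332: Sat/Tue  2333: Sun/Thu  2334: Mon/Fri  2335: Tue/Sat  2336: Thu/Sun ✓  …(3 more)…  2340: Tue/Fri  2341: Wed/Sun  2342: Thu/Mon  2343: Fri/Tue  2344: Sun/Wed  2345: Mon/Fri  2346: Tue/Sat  2347: Wed/Sun  2348: Fri/Mon  2349: Sat/Wed  2350: Sun/Thu  2351: Mon/Fri  2352: Wed/Sat  2353: Thu/Mon
Both conditions hold in: 2336 — 1.

1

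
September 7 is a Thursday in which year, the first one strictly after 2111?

2113

From one year to the next, a fixed date's weekday advances by 1, or by 2 when a Feb 29 lies between the two dates.
2111: September 7 is Monday.
2112: Wednesday (+2)
2113: Thursday (+1)
September 7 falls on a Thursday in 2113.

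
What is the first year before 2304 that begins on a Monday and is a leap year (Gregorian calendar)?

Jan 1 advances by 2 weekdays after a leap year and by 1 after a common year.
2304: Jan 1 is Friday (leap).
2303: Thursday
2302: Wednesday
2301: Tuesday
2300: Monday
2299: Sunday
2298: Saturday
2297: Friday
2296: Wednesday (leap)
2295: Tuesday
2294: Monday
2293: Sunday
2292: Friday (leap)
2291: Thursday
2290: Wednesday
2289: Tuesday
2288: Sunday (leap)
2287: Saturday
2286: Friday
2285: Thursday
2284: Tuesday (leap)
2283: Monday
2282: Sunday
2281: Saturday
2280: Thursday (leap)
2279: Wednesday
2278: Tuesday
2277: Monday
2276: Saturday (leap)
2275: Friday
2274: Thursday
2273: Wednesday
2272: Monday (leap)
2272 begins on a Monday and is a leap year.

2272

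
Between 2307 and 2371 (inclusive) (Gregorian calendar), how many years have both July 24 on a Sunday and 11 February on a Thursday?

Check each year's weekday for July 24 and 11 February:
  2307: Wed/Mon  2308: Fri/Tue  2309: Sat/Thu  2310: Sun/Fri  2311: Mon/Sat  2312: Wed/Sun  2313: Thu/Tue  2314: Fri/Wed  2315: Sat/Thu  2316: Mon/Fri  2317: Tue/Sun  2318: Wed/Mon  2319: Thu/Tue  2320: Sat/Wed  …(37 more)…  2358: Thu/Tue  2359: Fri/Wed  2360: Sun/Thu ✓  2361: Mon/Sat  2362: Tue/Sun  2363: Wed/Mon  2364: Fri/Tue  2365: Sat/Thu  2366: Sun/Fri  2367: Mon/Sat  2368: Wed/Sun  2369: Thu/Tue  2370: Fri/Wed  2371: Sat/Thu
Both conditions hold in: 2332, 2360 — 2.

2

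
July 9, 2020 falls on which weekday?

Thursday

January 1, 2020 is a Wednesday.
July 9 is day 191 of the year, i.e. 190 days after Jan 1.
190 mod 7 = 1, so advance 1 weekday from Wednesday: Thursday.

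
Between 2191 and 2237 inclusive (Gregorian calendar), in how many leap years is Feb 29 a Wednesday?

Leap years in 2191–2237: 11 of them.
Feb 29 weekday advances by 5 (mod 7) from one leap year to the next four years later (or differs when a century non-leap intervenes).
Leap-day weekdays: 2192:Wed✓ 2196:Mon 2204:Wed✓ 2208:Mon 2212:Sat 2216:Thu 2220:Tue 2224:Sun 2228:Fri 2232:Wed✓ 2236:Mon
Wednesday: 2192, 2204, 2232 → 3.

3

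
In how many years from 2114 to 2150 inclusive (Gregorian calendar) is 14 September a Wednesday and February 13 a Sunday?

4

Check each year's weekday for 14 September and February 13:
  2114: Fri/Tue  2115: Sat/Wed  2116: Mon/Thu  2117: Tue/Sat  2118: Wed/Sun ✓  2119: Thu/Mon  2120: Sat/Tue  2121: Sun/Thu  2122: Mon/Fri  2123: Tue/Sat  2124: Thu/Sun  2125: Fri/Tue  2126: Sat/Wed  2127: Sun/Thu  …(9 more)…  2137: Sat/Wed  2138: Sun/Thu  2139: Mon/Fri  2140: Wed/Sat  2141: Thu/Mon  2142: Fri/Tue  2143: Sat/Wed  2144: Mon/Thu  2145: Tue/Sat  2146: Wed/Sun ✓  2147: Thu/Mon  2148: Sat/Tue  2149: Sun/Thu  2150: Mon/Fri
Both conditions hold in: 2118, 2129, 2135, 2146 — 4.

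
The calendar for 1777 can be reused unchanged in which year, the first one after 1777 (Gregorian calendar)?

1783

Two years share a calendar iff Jan 1 falls on the same weekday and both are leap or both are common. 1777: Jan 1 is Wednesday, common year.
1778: Jan 1 Thursday, common
1779: Jan 1 Friday, common
1780: Jan 1 Saturday, leap
1781: Jan 1 Monday, common
1782: Jan 1 Tuesday, common
1783: Jan 1 Wednesday, common
1783 matches on both conditions.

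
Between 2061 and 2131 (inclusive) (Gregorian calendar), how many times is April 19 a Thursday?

Track April 19's weekday year by year (advancing +1, or +2 across a Feb 29):
  2061: Tue  2062: Wed (+1)  2063: Thu (+1) ✓  2064: Sat (+2)  2065: Sun (+1)
  2066: Mon (+1)  2067: Tue (+1)  2068: Thu (+2) ✓  2069: Fri (+1)  2070: Sat (+1)
  2071: Sun (+1)  2072: Tue (+2)  2073: Wed (+1)  2074: Thu (+1) ✓  … (43 more years) …
  2118: Tue (+1)  2119: Wed (+1)  2120: Fri (+2)  2121: Sat (+1)  2122: Sun (+1)
  2123: Mon (+1)  2124: Wed (+2)  2125: Thu (+1) ✓  2126: Fri (+1)  2127: Sat (+1)
  2128: Mon (+2)  2129: Tue (+1)  2130: Wed (+1)  2131: Thu (+1) ✓
Thursday years: 2063, 2068, 2074, 2085, 2091, 2096, 2103, 2108, 2114, 2125, 2131 — 11 in total.

11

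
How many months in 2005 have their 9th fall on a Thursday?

1

Check the 9th of each month of 2005: Jan 9: Sun, Feb 9: Wed, Mar 9: Wed, Apr 9: Sat, May 9: Mon, Jun 9: Thu, Jul 9: Sat, Aug 9: Tue, Sep 9: Fri, Oct 9: Sun, Nov 9: Wed, Dec 9: Fri.
Thursday occurs in June — 1 month.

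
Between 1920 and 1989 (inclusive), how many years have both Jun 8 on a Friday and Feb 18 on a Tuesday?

0

Check each year's weekday for Jun 8 and Feb 18:
  1920: Tue/Wed  1921: Wed/Fri  1922: Thu/Sat  1923: Fri/Sun  1924: Sun/Mon  1925: Mon/Wed  1926: Tue/Thu  1927: Wed/Fri  1928: Fri/Sat  1929: Sat/Mon  1930: Sun/Tue  1931: Mon/Wed  1932: Wed/Thu  1933: Thu/Sat  …(42 more)…  1976: Tue/Wed  1977: Wed/Fri  1978: Thu/Sat  1979: Fri/Sun  1980: Sun/Mon  1981: Mon/Wed  1982: Tue/Thu  1983: Wed/Fri  1984: Fri/Sat  1985: Sat/Mon  1986: Sun/Tue  1987: Mon/Wed  1988: Wed/Thu  1989: Thu/Sat
Both conditions hold in: no year — 0.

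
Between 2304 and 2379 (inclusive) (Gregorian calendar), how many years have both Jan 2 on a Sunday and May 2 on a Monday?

8

Check each year's weekday for Jan 2 and May 2:
  2304: Sat/Mon  2305: Mon/Tue  2306: Tue/Wed  2307: Wed/Thu  2308: Thu/Sat  2309: Sat/Sun  2310: Sun/Mon ✓  2311: Mon/Tue  2312: Tue/Thu  2313: Thu/Fri  2314: Fri/Sat  2315: Sat/Sun  2316: Sun/Tue  2317: Tue/Wed  …(48 more)…  2366: Sun/Mon ✓  2367: Mon/Tue  2368: Tue/Thu  2369: Thu/Fri  2370: Fri/Sat  2371: Sat/Sun  2372: Sun/Tue  2373: Tue/Wed  2374: Wed/Thu  2375: Thu/Fri  2376: Fri/Sun  2377: Sun/Mon ✓  2378: Mon/Tue  2379: Tue/Wed
Both conditions hold in: 2310, 2321, 2327, 2338, 2349, 2355, 2366, 2377 — 8.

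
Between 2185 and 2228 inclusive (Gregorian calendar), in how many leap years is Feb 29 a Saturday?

Leap years in 2185–2228: 10 of them.
Feb 29 weekday advances by 5 (mod 7) from one leap year to the next four years later (or differs when a century non-leap intervenes).
Leap-day weekdays: 2188:Fri 2192:Wed 2196:Mon 2204:Wed 2208:Mon 2212:Sat✓ 2216:Thu 2220:Tue 2224:Sun 2228:Fri
Saturday: 2212 → 1.

1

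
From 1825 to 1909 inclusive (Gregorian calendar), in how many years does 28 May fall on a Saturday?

13

Track 28 May's weekday year by year (advancing +1, or +2 across a Feb 29):
  1825: Sat ✓  1826: Sun (+1)  1827: Mon (+1)  1828: Wed (+2)  1829: Thu (+1)
  1830: Fri (+1)  1831: Sat (+1) ✓  1832: Mon (+2)  1833: Tue (+1)  1834: Wed (+1)
  1835: Thu (+1)  1836: Sat (+2) ✓  1837: Sun (+1)  1838: Mon (+1)  … (57 more years) …
  1896: Thu (+2)  1897: Fri (+1)  1898: Sat (+1) ✓  1899: Sun (+1)  1900: Mon (+1)
  1901: Tue (+1)  1902: Wed (+1)  1903: Thu (+1)  1904: Sat (+2) ✓  1905: Sun (+1)
  1906: Mon (+1)  1907: Tue (+1)  1908: Thu (+2)  1909: Fri (+1)
Saturday years: 1825, 1831, 1836, 1842, 1853, 1859, 1864, 1870, 1881, 1887, 1892, 1898, 1904 — 13 in total.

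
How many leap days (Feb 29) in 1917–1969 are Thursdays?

Leap years in 1917–1969: 13 of them.
Feb 29 weekday advances by 5 (mod 7) from one leap year to the next four years later (or differs when a century non-leap intervenes).
Leap-day weekdays: 1920:Sun 1924:Fri 1928:Wed 1932:Mon 1936:Sat 1940:Thu✓ 1944:Tue 1948:Sun 1952:Fri 1956:Wed 1960:Mon 1964:Sat 1968:Thu✓
Thursday: 1940, 1968 → 2.

2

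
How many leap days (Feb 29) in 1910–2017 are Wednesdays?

4

Leap years in 1910–2017: 27 of them.
Feb 29 weekday advances by 5 (mod 7) from one leap year to the next four years later (or differs when a century non-leap intervenes).
Leap-day weekdays: 1912:Thu 1916:Tue 1920:Sun 1924:Fri 1928:Wed✓ 1932:Mon 1936:Sat 1940:Thu 1944:Tue 1948:Sun 1952:Fri 1956:Wed✓ 1960:Mon 1964:Sat 1968:Thu 1972:Tue 1976:Sun 1980:Fri 1984:Wed✓ 1988:Mon 1992:Sat 1996:Thu 2000:Tue 2004:Sun 2008:Fri 2012:Wed✓ 2016:Mon
Wednesday: 1928, 1956, 1984, 2012 → 4.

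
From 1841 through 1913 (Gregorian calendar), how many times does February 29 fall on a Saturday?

3

Leap years in 1841–1913: 17 of them.
Feb 29 weekday advances by 5 (mod 7) from one leap year to the next four years later (or differs when a century non-leap intervenes).
Leap-day weekdays: 1844:Thu 1848:Tue 1852:Sun 1856:Fri 1860:Wed 1864:Mon 1868:Sat✓ 1872:Thu 1876:Tue 1880:Sun 1884:Fri 1888:Wed 1892:Mon 1896:Sat✓ 1904:Mon 1908:Sat✓ 1912:Thu
Saturday: 1868, 1896, 1908 → 3.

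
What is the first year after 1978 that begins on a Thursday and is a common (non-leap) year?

Jan 1 advances by 2 weekdays after a leap year and by 1 after a common year.
1978: Jan 1 is Sunday.
1979: Monday
1980: Tuesday (leap)
1981: Thursday
1981 begins on a Thursday and is a common year.

1981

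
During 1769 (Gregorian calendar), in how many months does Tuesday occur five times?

4

A month of length L has five Tuesdays iff its first Tuesday is on day ≤ L−28 (so day 1–3 in a 31-day month, 1–2 in a 30-day month, day 1 in a leap February).
Checking each month of 1769: Jan starts Sun (31d) ✓; Feb starts Wed (28d); Mar starts Wed (31d); Apr starts Sat (30d); May starts Mon (31d) ✓; Jun starts Thu (30d); Jul starts Sat (31d); Aug starts Tue (31d) ✓; Sep starts Fri (30d); Oct starts Sun (31d) ✓; Nov starts Wed (30d); Dec starts Fri (31d).
Five-Tuesday months: January, May, August, October → 4.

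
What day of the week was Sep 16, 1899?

Saturday

January 1, 1899 is a Sunday.
September 16 is day 259 of the year, i.e. 258 days after Jan 1.
258 mod 7 = 6, so advance 6 weekdays from Sunday: Saturday.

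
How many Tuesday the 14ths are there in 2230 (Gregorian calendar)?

2

Check the 14th of each month of 2230: Jan 14: Thu, Feb 14: Sun, Mar 14: Sun, Apr 14: Wed, May 14: Fri, Jun 14: Mon, Jul 14: Wed, Aug 14: Sat, Sep 14: Tue, Oct 14: Thu, Nov 14: Sun, Dec 14: Tue.
Tuesday occurs in September, December — 2 months.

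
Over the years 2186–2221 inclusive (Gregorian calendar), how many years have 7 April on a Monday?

Track 7 April's weekday year by year (advancing +1, or +2 across a Feb 29):
  2186: Fri  2187: Sat (+1)  2188: Mon (+2) ✓  2189: Tue (+1)  2190: Wed (+1)
  2191: Thu (+1)  2192: Sat (+2)  2193: Sun (+1)  2194: Mon (+1) ✓  2195: Tue (+1)
  2196: Thu (+2)  2197: Fri (+1)  2198: Sat (+1)  2199: Sun (+1)  … (8 more years) …
  2208: Thu (+2)  2209: Fri (+1)  2210: Sat (+1)  2211: Sun (+1)  2212: Tue (+2)
  2213: Wed (+1)  2214: Thu (+1)  2215: Fri (+1)  2216: Sun (+2)  2217: Mon (+1) ✓
  2218: Tue (+1)  2219: Wed (+1)  2220: Fri (+2)  2221: Sat (+1)
Monday years: 2188, 2194, 2200, 2206, 2217 — 5 in total.

5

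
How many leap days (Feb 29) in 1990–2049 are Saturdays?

3

Leap years in 1990–2049: 15 of them.
Feb 29 weekday advances by 5 (mod 7) from one leap year to the next four years later (or differs when a century non-leap intervenes).
Leap-day weekdays: 1992:Sat✓ 1996:Thu 2000:Tue 2004:Sun 2008:Fri 2012:Wed 2016:Mon 2020:Sat✓ 2024:Thu 2028:Tue 2032:Sun 2036:Fri 2040:Wed 2044:Mon 2048:Sat✓
Saturday: 1992, 2020, 2048 → 3.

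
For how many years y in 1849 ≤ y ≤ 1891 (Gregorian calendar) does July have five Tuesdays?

20

July has 31 days; it has five Tuesdays when Tuesday falls among the first (month-length − 28) days — i.e. when July 1 is one of Tuesday/Monday/Sunday.
July 1 by year: 1849:Sun✓ 1850:Mon✓ 1851:Tue✓ 1852:Thu 1853:Fri 1854:Sat 1855:Sun✓ 1856:Tue✓ 1857:Wed 1858:Thu 1859:Fri 1860:Sun✓ 1861:Mon✓ 1862:Tue✓ 1863:Wed …(13 more)… 1877:Sun✓ 1878:Mon✓ 1879:Tue✓ 1880:Thu 1881:Fri 1882:Sat 1883:Sun✓ 1884:Tue✓ 1885:Wed 1886:Thu 1887:Fri 1888:Sun✓ 1889:Mon✓ 1890:Tue✓ 1891:Wed
Years with five Tuesdays: 1849, 1850, 1851, 1855, 1856, 1860, 1861, 1862, 1866, 1867, 1872, 1873, 1877, 1878, 1879, 1883, 1884, 1888, 1889, 1890 → 20.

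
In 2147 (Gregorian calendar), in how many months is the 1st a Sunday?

Check the 1st of each month of 2147: Jan 1: Sun, Feb 1: Wed, Mar 1: Wed, Apr 1: Sat, May 1: Mon, Jun 1: Thu, Jul 1: Sat, Aug 1: Tue, Sep 1: Fri, Oct 1: Sun, Nov 1: Wed, Dec 1: Fri.
Sunday occurs in January, October — 2 months.

2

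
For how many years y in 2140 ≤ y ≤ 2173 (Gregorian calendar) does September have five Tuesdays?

9

September has 30 days; it has five Tuesdays when Tuesday falls among the first (month-length − 28) days — i.e. when September 1 is one of Tuesday/Monday.
September 1 by year: 2140:Thu 2141:Fri 2142:Sat 2143:Sun 2144:Tue✓ 2145:Wed 2146:Thu 2147:Fri 2148:Sun 2149:Mon✓ 2150:Tue✓ 2151:Wed 2152:Fri 2153:Sat 2154:Sun …(4 more)… 2159:Sat 2160:Mon✓ 2161:Tue✓ 2162:Wed 2163:Thu 2164:Sat 2165:Sun 2166:Mon✓ 2167:Tue✓ 2168:Thu 2169:Fri 2170:Sat 2171:Sun 2172:Tue✓ 2173:Wed
Years with five Tuesdays: 2144, 2149, 2150, 2155, 2160, 2161, 2166, 2167, 2172 → 9.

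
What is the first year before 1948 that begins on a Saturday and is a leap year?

1944

Jan 1 advances by 2 weekdays after a leap year and by 1 after a common year.
1948: Jan 1 is Thursday (leap).
1947: Wednesday
1946: Tuesday
1945: Monday
1944: Saturday (leap)
1944 begins on a Saturday and is a leap year.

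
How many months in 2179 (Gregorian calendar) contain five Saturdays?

4

A month of length L has five Saturdays iff its first Saturday is on day ≤ L−28 (so day 1–3 in a 31-day month, 1–2 in a 30-day month, day 1 in a leap February).
Checking each month of 2179: Jan starts Fri (31d) ✓; Feb starts Mon (28d); Mar starts Mon (31d); Apr starts Thu (30d); May starts Sat (31d) ✓; Jun starts Tue (30d); Jul starts Thu (31d) ✓; Aug starts Sun (31d); Sep starts Wed (30d); Oct starts Fri (31d) ✓; Nov starts Mon (30d); Dec starts Wed (31d).
Five-Saturday months: January, May, July, October → 4.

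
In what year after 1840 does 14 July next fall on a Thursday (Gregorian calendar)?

1842

From one year to the next, a fixed date's weekday advances by 1, or by 2 when a Feb 29 lies between the two dates.
1840: July 14 is Tuesday.
1841: Wednesday (+1)
1842: Thursday (+1)
14 July falls on a Thursday in 1842.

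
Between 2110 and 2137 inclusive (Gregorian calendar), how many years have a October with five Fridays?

12

October has 31 days; it has five Fridays when Friday falls among the first (month-length − 28) days — i.e. when October 1 is one of Friday/Thursday/Wednesday.
October 1 by year: 2110:Wed✓ 2111:Thu✓ 2112:Sat 2113:Sun 2114:Mon 2115:Tue 2116:Thu✓ 2117:Fri✓ 2118:Sat 2119:Sun 2120:Tue 2121:Wed✓ 2122:Thu✓ 2123:Fri✓ 2124:Sun 2125:Mon 2126:Tue 2127:Wed✓ 2128:Fri✓ 2129:Sat 2130:Sun 2131:Mon 2132:Wed✓ 2133:Thu✓ 2134:Fri✓ 2135:Sat 2136:Mon 2137:Tue
Years with five Fridays: 2110, 2111, 2116, 2117, 2121, 2122, 2123, 2127, 2128, 2132, 2133, 2134 → 12.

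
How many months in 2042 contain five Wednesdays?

A month of length L has five Wednesdays iff its first Wednesday is on day ≤ L−28 (so day 1–3 in a 31-day month, 1–2 in a 30-day month, day 1 in a leap February).
Checking each month of 2042: Jan starts Wed (31d) ✓; Feb starts Sat (28d); Mar starts Sat (31d); Apr starts Tue (30d) ✓; May starts Thu (31d); Jun starts Sun (30d); Jul starts Tue (31d) ✓; Aug starts Fri (31d); Sep starts Mon (30d); Oct starts Wed (31d) ✓; Nov starts Sat (30d); Dec starts Mon (31d) ✓.
Five-Wednesday months: January, April, July, October, December → 5.

5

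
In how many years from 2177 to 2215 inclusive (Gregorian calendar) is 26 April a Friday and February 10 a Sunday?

5

Check each year's weekday for 26 April and February 10:
  2177: Sat/Mon  2178: Sun/Tue  2179: Mon/Wed  2180: Wed/Thu  2181: Thu/Sat  2182: Fri/Sun ✓  2183: Sat/Mon  2184: Mon/Tue  2185: Tue/Thu  2186: Wed/Fri  2187: Thu/Sat  2188: Sat/Sun  2189: Sun/Tue  2190: Mon/Wed  …(11 more)…  2202: Mon/Wed  2203: Tue/Thu  2204: Thu/Fri  2205: Fri/Sun ✓  2206: Sat/Mon  2207: Sun/Tue  2208: Tue/Wed  2209: Wed/Fri  2210: Thu/Sat  2211: Fri/Sun ✓  2212: Sun/Mon  2213: Mon/Wed  2214: Tue/Thu  2215: Wed/Fri
Both conditions hold in: 2182, 2193, 2199, 2205, 2211 — 5.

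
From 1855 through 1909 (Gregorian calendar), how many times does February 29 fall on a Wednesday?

Leap years in 1855–1909: 13 of them.
Feb 29 weekday advances by 5 (mod 7) from one leap year to the next four years later (or differs when a century non-leap intervenes).
Leap-day weekdays: 1856:Fri 1860:Wed✓ 1864:Mon 1868:Sat 1872:Thu 1876:Tue 1880:Sun 1884:Fri 1888:Wed✓ 1892:Mon 1896:Sat 1904:Mon 1908:Sat
Wednesday: 1860, 1888 → 2.

2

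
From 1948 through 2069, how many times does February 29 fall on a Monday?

4

Leap years in 1948–2069: 31 of them.
Feb 29 weekday advances by 5 (mod 7) from one leap year to the next four years later (or differs when a century non-leap intervenes).
Leap-day weekdays: 1948:Sun 1952:Fri 1956:Wed 1960:Mon✓ 1964:Sat 1968:Thu 1972:Tue 1976:Sun 1980:Fri 1984:Wed 1988:Mon✓ 1992:Sat 1996:Thu …(5 more)… 2020:Sat 2024:Thu 2028:Tue 2032:Sun 2036:Fri 2040:Wed 2044:Mon✓ 2048:Sat 2052:Thu 2056:Tue 2060:Sun 2064:Fri 2068:Wed
Monday: 1960, 1988, 2016, 2044 → 4.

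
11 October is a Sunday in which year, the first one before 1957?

From one year to the next, a fixed date's weekday advances by 1, or by 2 when a Feb 29 lies between the two dates.
1957: October 11 is Friday.
1956: Thursday (−1)
1955: Tuesday (−2)
1954: Monday (−1)
1953: Sunday (−1)
11 October falls on a Sunday in 1953.

1953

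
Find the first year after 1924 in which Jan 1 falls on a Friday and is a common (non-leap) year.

1926

Jan 1 advances by 2 weekdays after a leap year and by 1 after a common year.
1924: Jan 1 is Tuesday (leap).
1925: Thursday
1926: Friday
1926 begins on a Friday and is a common year.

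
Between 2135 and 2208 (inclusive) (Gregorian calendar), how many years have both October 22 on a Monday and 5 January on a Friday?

Check each year's weekday for October 22 and 5 January:
  2135: Sat/Wed  2136: Mon/Thu  2137: Tue/Sat  2138: Wed/Sun  2139: Thu/Mon  2140: Sat/Tue  2141: Sun/Thu  2142: Mon/Fri ✓  2143: Tue/Sat  2144: Thu/Sun  2145: Fri/Tue  2146: Sat/Wed  2147: Sun/Thu  2148: Tue/Fri  …(46 more)…  2195: Thu/Mon  2196: Sat/Tue  2197: Sun/Thu  2198: Mon/Fri ✓  2199: Tue/Sat  2200: Wed/Sun  2201: Thu/Mon  2202: Fri/Tue  2203: Sat/Wed  2204: Mon/Thu  2205: Tue/Sat  2206: Wed/Sun  2207: Thu/Mon  2208: Sat/Tue
Both conditions hold in: 2142, 2153, 2159, 2170, 2181, 2187, 2198 — 7.

7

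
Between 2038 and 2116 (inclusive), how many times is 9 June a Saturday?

Track 9 June's weekday year by year (advancing +1, or +2 across a Feb 29):
  2038: Wed  2039: Thu (+1)  2040: Sat (+2) ✓  2041: Sun (+1)  2042: Mon (+1)
  2043: Tue (+1)  2044: Thu (+2)  2045: Fri (+1)  2046: Sat (+1) ✓  2047: Sun (+1)
  2048: Tue (+2)  2049: Wed (+1)  2050: Thu (+1)  2051: Fri (+1)  … (51 more years) …
  2103: Sat (+1) ✓  2104: Mon (+2)  2105: Tue (+1)  2106: Wed (+1)  2107: Thu (+1)
  2108: Sat (+2) ✓  2109: Sun (+1)  2110: Mon (+1)  2111: Tue (+1)  2112: Thu (+2)
  2113: Fri (+1)  2114: Sat (+1) ✓  2115: Sun (+1)  2116: Tue (+2)
Saturday years: 2040, 2046, 2057, 2063, 2068, 2074, 2085, 2091, 2096, 2103, 2108, 2114 — 12 in total.

12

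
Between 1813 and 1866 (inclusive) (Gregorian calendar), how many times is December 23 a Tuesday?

Track December 23's weekday year by year (advancing +1, or +2 across a Feb 29):
  1813: Thu  1814: Fri (+1)  1815: Sat (+1)  1816: Mon (+2)  1817: Tue (+1) ✓
  1818: Wed (+1)  1819: Thu (+1)  1820: Sat (+2)  1821: Sun (+1)  1822: Mon (+1)
  1823: Tue (+1) ✓  1824: Thu (+2)  1825: Fri (+1)  1826: Sat (+1)  … (26 more years) …
  1853: Fri (+1)  1854: Sat (+1)  1855: Sun (+1)  1856: Tue (+2) ✓  1857: Wed (+1)
  1858: Thu (+1)  1859: Fri (+1)  1860: Sun (+2)  1861: Mon (+1)  1862: Tue (+1) ✓
  1863: Wed (+1)  1864: Fri (+2)  1865: Sat (+1)  1866: Sun (+1)
Tuesday years: 1817, 1823, 1828, 1834, 1845, 1851, 1856, 1862 — 8 in total.

8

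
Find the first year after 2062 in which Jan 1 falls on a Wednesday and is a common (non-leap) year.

Jan 1 advances by 2 weekdays after a leap year and by 1 after a common year.
2062: Jan 1 is Sunday.
2063: Monday
2064: Tuesday (leap)
2065: Thursday
2066: Friday
2067: Saturday
2068: Sunday (leap)
2069: Tuesday
2070: Wednesday
2070 begins on a Wednesday and is a common year.

2070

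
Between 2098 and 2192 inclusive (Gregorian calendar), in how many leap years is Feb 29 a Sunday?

3

Leap years in 2098–2192: 23 of them.
Feb 29 weekday advances by 5 (mod 7) from one leap year to the next four years later (or differs when a century non-leap intervenes).
Leap-day weekdays: 2104:Fri 2108:Wed 2112:Mon 2116:Sat 2120:Thu 2124:Tue 2128:Sun✓ 2132:Fri 2136:Wed 2140:Mon 2144:Sat 2148:Thu 2152:Tue 2156:Sun✓ 2160:Fri 2164:Wed 2168:Mon 2172:Sat 2176:Thu 2180:Tue 2184:Sun✓ 2188:Fri 2192:Wed
Sunday: 2128, 2156, 2184 → 3.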